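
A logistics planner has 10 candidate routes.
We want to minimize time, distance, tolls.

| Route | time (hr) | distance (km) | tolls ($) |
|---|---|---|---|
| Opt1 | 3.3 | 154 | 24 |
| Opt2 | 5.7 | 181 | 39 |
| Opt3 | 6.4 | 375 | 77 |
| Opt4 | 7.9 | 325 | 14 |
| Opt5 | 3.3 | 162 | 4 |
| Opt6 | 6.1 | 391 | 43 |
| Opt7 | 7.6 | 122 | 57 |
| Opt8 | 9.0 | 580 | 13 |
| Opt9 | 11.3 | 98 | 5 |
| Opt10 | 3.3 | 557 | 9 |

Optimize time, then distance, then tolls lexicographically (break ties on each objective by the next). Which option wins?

First minimize time: best is 3.3, kept {Opt1, Opt5, Opt10}.
Then minimize distance: best is 154, kept {Opt1}.

Opt1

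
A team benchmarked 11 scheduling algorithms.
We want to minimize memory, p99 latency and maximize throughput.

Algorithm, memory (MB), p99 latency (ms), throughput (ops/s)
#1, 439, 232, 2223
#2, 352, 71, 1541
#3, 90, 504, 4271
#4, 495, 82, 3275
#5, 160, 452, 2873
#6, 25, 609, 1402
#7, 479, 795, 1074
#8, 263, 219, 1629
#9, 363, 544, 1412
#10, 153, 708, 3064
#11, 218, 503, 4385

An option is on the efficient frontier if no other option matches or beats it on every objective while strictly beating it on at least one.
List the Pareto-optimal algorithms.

#1: not dominated.
#2: not dominated (best p99 latency).
#3: not dominated.
#4: not dominated.
#5: not dominated.
#6: not dominated (best memory).
#7: dominated by #1 (memory 439≤479, p99 latency 232≤795, throughput 2223≥1074).
#8: not dominated.
#9: dominated by #2 (memory 352≤363, p99 latency 71≤544, throughput 1541≥1412).
#10: dominated by #3 (memory 90≤153, p99 latency 504≤708, throughput 4271≥3064).
#11: not dominated (best throughput).

#1, #2, #3, #4, #5, #6, #8, #11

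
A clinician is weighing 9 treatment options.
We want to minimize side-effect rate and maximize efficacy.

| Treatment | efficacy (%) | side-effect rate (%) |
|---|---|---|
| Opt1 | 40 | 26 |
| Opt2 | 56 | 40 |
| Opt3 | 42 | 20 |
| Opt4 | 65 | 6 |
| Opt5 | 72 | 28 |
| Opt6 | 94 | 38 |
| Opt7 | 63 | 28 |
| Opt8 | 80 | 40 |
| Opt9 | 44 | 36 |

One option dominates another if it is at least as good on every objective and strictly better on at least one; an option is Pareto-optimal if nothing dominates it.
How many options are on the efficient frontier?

3

Opt1: dominated by Opt3 (efficacy 42≥40, side-effect rate 20≤26).
Opt2: dominated by Opt4 (efficacy 65≥56, side-effect rate 6≤40).
Opt3: dominated by Opt4 (efficacy 65≥42, side-effect rate 6≤20).
Opt4: not dominated (best side-effect rate).
Opt5: not dominated.
Opt6: not dominated (best efficacy).
Opt7: dominated by Opt4 (efficacy 65≥63, side-effect rate 6≤28).
Opt8: dominated by Opt6 (efficacy 94≥80, side-effect rate 38≤40).
Opt9: dominated by Opt4 (efficacy 65≥44, side-effect rate 6≤36).
Pareto-optimal: Opt4, Opt5, Opt6 → 3.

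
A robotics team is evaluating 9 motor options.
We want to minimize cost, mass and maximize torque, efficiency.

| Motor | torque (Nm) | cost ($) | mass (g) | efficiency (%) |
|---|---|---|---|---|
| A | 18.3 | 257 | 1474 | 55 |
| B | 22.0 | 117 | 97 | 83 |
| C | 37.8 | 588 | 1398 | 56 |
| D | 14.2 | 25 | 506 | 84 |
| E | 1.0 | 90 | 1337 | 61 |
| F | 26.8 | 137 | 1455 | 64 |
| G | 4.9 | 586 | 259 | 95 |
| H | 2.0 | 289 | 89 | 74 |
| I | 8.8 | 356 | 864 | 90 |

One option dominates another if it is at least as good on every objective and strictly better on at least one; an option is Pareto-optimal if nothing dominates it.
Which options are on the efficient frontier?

A: dominated by B (torque 22.0≥18.3, cost 117≤257, mass 97≤1474, efficiency 83≥55).
B: not dominated.
C: not dominated (best torque).
D: not dominated (best cost).
E: dominated by D (torque 14.2≥1.0, cost 25≤90, mass 506≤1337, efficiency 84≥61).
F: not dominated.
G: not dominated (best efficiency).
H: not dominated (best mass).
I: not dominated.

B, C, D, F, G, H, I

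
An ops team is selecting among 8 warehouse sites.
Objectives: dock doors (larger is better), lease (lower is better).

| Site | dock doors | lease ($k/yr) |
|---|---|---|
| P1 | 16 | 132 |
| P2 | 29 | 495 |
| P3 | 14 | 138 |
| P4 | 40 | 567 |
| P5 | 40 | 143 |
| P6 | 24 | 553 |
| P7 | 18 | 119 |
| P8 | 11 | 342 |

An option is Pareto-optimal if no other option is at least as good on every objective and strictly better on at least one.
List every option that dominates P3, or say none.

P1, P7

P1: dock doors 16≥14, lease 132≤138 — dominates P3.
P7: dock doors 18≥14, lease 119≤138 — dominates P3.
Others (P2, P4, P5, P6, P8) are each worse than P3 on at least one objective.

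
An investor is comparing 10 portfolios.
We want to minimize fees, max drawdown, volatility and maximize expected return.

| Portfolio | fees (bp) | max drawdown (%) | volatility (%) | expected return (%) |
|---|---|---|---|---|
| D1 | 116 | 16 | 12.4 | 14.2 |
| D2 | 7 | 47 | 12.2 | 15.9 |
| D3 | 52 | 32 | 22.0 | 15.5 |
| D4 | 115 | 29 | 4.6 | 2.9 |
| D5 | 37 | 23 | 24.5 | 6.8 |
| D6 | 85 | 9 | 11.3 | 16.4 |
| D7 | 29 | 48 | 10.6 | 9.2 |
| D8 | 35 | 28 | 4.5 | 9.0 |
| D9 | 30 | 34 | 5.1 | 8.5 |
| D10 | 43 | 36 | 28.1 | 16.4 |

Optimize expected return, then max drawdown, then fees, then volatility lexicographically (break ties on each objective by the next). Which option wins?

D6

First maximize expected return: best is 16.4, kept {D6, D10}.
Then minimize max drawdown: best is 9, kept {D6}.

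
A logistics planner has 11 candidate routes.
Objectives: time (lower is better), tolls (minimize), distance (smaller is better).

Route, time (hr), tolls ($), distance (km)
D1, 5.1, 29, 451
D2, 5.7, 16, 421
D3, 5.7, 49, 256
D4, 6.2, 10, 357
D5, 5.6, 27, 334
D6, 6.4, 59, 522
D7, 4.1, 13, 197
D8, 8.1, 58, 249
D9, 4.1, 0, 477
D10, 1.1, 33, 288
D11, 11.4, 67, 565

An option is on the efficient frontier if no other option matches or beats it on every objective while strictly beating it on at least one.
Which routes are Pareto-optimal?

D4, D7, D9, D10

D1: dominated by D7 (time 4.1≤5.1, tolls 13≤29, distance 197≤451).
D2: dominated by D7 (time 4.1≤5.7, tolls 13≤16, distance 197≤421).
D3: dominated by D7 (time 4.1≤5.7, tolls 13≤49, distance 197≤256).
D4: not dominated.
D5: dominated by D7 (time 4.1≤5.6, tolls 13≤27, distance 197≤334).
D6: dominated by D1 (time 5.1≤6.4, tolls 29≤59, distance 451≤522).
D7: not dominated (best distance).
D8: dominated by D7 (time 4.1≤8.1, tolls 13≤58, distance 197≤249).
D9: not dominated (best tolls).
D10: not dominated (best time).
D11: dominated by D1 (time 5.1≤11.4, tolls 29≤67, distance 451≤565).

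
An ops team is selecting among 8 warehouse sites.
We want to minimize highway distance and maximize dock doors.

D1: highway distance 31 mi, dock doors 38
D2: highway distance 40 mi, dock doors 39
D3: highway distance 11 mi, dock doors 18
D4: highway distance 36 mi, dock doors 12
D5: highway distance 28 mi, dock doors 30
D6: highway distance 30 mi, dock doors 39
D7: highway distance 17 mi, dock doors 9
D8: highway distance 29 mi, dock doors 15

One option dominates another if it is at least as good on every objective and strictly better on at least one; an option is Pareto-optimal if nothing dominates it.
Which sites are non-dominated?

D1: dominated by D6 (highway distance 30≤31, dock doors 39≥38).
D2: dominated by D6 (highway distance 30≤40, dock doors 39≥39).
D3: not dominated (best highway distance).
D4: dominated by D1 (highway distance 31≤36, dock doors 38≥12).
D5: not dominated.
D6: not dominated.
D7: dominated by D3 (highway distance 11≤17, dock doors 18≥9).
D8: dominated by D3 (highway distance 11≤29, dock doors 18≥15).

D3, D5, D6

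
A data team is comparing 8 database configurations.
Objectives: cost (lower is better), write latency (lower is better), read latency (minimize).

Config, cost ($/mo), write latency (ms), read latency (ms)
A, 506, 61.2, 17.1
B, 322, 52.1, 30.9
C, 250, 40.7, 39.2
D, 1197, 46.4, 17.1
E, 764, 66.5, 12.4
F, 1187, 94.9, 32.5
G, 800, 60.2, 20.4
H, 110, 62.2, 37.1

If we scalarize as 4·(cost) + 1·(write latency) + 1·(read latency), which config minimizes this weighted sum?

H

A: 4·506 + 1·61.2 + 1·17.1 = 2102.3
B: 4·322 + 1·52.1 + 1·30.9 = 1371.0
C: 4·250 + 1·40.7 + 1·39.2 = 1079.9
D: 4·1197 + 1·46.4 + 1·17.1 = 4851.5
E: 4·764 + 1·66.5 + 1·12.4 = 3134.9
F: 4·1187 + 1·94.9 + 1·32.5 = 4875.4
G: 4·800 + 1·60.2 + 1·20.4 = 3280.6
H: 4·110 + 1·62.2 + 1·37.1 = 539.3
Lowest: H at 539.3.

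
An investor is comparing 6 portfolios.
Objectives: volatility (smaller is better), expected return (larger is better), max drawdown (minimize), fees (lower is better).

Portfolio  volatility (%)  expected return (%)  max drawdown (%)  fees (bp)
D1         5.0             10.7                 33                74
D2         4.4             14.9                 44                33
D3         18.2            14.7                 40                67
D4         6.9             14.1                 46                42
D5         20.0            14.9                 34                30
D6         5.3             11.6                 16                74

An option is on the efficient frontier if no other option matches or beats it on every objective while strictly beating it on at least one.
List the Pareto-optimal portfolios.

D1: not dominated.
D2: not dominated (best volatility).
D3: not dominated.
D4: dominated by D2 (volatility 4.4≤6.9, expected return 14.9≥14.1, max drawdown 44≤46, fees 33≤42).
D5: not dominated (best fees).
D6: not dominated (best max drawdown).

D1, D2, D3, D5, D6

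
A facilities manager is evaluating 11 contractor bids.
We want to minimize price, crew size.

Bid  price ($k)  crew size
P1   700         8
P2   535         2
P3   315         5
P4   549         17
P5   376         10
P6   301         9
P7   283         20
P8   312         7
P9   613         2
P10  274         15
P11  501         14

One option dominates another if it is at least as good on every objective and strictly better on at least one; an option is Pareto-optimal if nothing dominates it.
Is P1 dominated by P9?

Yes

P9 vs P1: price 613≤700, crew size 2≤8 — P9 is at least as good on every objective with at least one strict improvement.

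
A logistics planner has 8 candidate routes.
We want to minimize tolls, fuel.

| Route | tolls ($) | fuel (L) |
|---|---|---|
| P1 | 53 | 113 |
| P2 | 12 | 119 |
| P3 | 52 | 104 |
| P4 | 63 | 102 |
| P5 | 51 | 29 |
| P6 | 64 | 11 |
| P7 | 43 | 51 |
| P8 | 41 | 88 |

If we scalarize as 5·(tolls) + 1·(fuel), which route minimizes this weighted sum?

P1: 5·53 + 1·113 = 378
P2: 5·12 + 1·119 = 179
P3: 5·52 + 1·104 = 364
P4: 5·63 + 1·102 = 417
P5: 5·51 + 1·29 = 284
P6: 5·64 + 1·11 = 331
P7: 5·43 + 1·51 = 266
P8: 5·41 + 1·88 = 293
Lowest: P2 at 179.

P2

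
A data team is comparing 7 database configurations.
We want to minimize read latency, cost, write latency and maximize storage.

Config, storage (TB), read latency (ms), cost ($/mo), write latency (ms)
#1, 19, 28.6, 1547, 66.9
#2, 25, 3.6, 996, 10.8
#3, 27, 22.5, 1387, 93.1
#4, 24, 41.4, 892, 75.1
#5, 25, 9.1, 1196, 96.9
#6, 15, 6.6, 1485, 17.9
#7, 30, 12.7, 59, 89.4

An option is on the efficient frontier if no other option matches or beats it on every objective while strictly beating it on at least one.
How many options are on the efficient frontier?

#1: dominated by #2 (storage 25≥19, read latency 3.6≤28.6, cost 996≤1547, write latency 10.8≤66.9).
#2: not dominated (best read latency).
#3: dominated by #7 (storage 30≥27, read latency 12.7≤22.5, cost 59≤1387, write latency 89.4≤93.1).
#4: not dominated.
#5: dominated by #2 (storage 25≥25, read latency 3.6≤9.1, cost 996≤1196, write latency 10.8≤96.9).
#6: dominated by #2 (storage 25≥15, read latency 3.6≤6.6, cost 996≤1485, write latency 10.8≤17.9).
#7: not dominated (best storage).
Pareto-optimal: #2, #4, #7 → 3.

3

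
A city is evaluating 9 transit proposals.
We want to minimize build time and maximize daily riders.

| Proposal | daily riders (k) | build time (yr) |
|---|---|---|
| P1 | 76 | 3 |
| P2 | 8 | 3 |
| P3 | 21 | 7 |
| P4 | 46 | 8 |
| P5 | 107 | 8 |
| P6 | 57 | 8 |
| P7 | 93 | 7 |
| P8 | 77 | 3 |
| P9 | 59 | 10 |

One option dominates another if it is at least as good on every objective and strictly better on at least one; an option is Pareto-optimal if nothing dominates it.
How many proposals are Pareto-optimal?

P1: dominated by P8 (daily riders 77≥76, build time 3≤3).
P2: dominated by P1 (daily riders 76≥8, build time 3≤3).
P3: dominated by P1 (daily riders 76≥21, build time 3≤7).
P4: dominated by P1 (daily riders 76≥46, build time 3≤8).
P5: not dominated (best daily riders).
P6: dominated by P1 (daily riders 76≥57, build time 3≤8).
P7: not dominated.
P8: not dominated.
P9: dominated by P1 (daily riders 76≥59, build time 3≤10).
Pareto-optimal: P5, P7, P8 → 3.

3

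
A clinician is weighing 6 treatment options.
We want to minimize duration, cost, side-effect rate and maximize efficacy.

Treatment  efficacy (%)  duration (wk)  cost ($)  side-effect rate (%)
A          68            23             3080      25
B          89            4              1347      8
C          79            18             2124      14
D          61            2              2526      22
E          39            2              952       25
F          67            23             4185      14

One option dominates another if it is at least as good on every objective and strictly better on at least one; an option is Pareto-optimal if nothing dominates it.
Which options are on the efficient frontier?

B, D, E

A: dominated by B (efficacy 89≥68, duration 4≤23, cost 1347≤3080, side-effect rate 8≤25).
B: not dominated (best efficacy).
C: dominated by B (efficacy 89≥79, duration 4≤18, cost 1347≤2124, side-effect rate 8≤14).
D: not dominated.
E: not dominated (best cost).
F: dominated by B (efficacy 89≥67, duration 4≤23, cost 1347≤4185, side-effect rate 8≤14).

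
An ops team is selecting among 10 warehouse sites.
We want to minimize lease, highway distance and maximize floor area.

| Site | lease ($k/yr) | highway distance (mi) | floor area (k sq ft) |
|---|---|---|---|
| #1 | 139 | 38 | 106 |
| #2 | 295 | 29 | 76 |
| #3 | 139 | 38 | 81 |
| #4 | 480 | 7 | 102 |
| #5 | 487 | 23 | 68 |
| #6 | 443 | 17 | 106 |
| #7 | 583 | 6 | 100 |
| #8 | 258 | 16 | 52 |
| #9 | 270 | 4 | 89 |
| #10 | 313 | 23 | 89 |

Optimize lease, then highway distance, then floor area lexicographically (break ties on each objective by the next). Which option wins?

First minimize lease: best is 139, kept {#1, #3}.
Then minimize highway distance: best is 38, kept {#1, #3}.
Then maximize floor area: best is 106, kept {#1}.

#1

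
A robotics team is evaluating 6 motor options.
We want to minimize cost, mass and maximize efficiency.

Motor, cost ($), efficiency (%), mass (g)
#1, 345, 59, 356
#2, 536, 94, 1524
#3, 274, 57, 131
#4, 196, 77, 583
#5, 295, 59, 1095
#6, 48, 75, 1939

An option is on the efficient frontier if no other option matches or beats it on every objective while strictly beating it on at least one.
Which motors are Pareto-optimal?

#1, #2, #3, #4, #6

#1: not dominated.
#2: not dominated (best efficiency).
#3: not dominated (best mass).
#4: not dominated.
#5: dominated by #4 (cost 196≤295, efficiency 77≥59, mass 583≤1095).
#6: not dominated (best cost).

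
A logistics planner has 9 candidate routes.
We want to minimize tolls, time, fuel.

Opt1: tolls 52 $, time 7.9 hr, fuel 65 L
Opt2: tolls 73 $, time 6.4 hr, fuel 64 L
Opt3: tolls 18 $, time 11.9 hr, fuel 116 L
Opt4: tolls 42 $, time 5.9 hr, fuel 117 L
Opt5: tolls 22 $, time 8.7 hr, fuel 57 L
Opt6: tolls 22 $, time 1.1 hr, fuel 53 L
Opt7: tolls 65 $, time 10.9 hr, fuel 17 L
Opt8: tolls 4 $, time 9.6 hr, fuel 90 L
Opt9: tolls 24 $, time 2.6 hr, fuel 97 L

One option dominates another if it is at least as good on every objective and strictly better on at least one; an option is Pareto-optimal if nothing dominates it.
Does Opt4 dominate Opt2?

Opt4 vs Opt2: Opt4 is worse on fuel (117 vs 64), so it does not dominate Opt2.

No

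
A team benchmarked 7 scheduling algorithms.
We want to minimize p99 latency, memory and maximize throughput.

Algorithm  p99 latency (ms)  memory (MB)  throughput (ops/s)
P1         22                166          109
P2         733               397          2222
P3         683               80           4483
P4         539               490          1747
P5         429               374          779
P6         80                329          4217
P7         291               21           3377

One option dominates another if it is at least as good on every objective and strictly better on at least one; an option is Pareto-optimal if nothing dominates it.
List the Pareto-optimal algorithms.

P1, P3, P6, P7

P1: not dominated (best p99 latency).
P2: dominated by P3 (p99 latency 683≤733, memory 80≤397, throughput 4483≥2222).
P3: not dominated (best throughput).
P4: dominated by P6 (p99 latency 80≤539, memory 329≤490, throughput 4217≥1747).
P5: dominated by P6 (p99 latency 80≤429, memory 329≤374, throughput 4217≥779).
P6: not dominated.
P7: not dominated (best memory).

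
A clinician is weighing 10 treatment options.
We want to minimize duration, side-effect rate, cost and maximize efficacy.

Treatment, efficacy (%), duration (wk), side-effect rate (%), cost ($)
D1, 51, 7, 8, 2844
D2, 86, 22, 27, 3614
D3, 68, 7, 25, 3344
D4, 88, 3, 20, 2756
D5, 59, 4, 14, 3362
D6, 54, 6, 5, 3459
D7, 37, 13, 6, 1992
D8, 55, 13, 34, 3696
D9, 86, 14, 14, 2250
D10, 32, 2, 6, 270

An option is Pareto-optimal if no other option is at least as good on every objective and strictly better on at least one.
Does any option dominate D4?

D1: worse on efficacy (51 vs 88).
D2: worse on efficacy (86 vs 88).
D3: worse on efficacy (68 vs 88).
D5: worse on efficacy (59 vs 88).
D6: worse on efficacy (54 vs 88).
D7: worse on efficacy (37 vs 88).
D8: worse on efficacy (55 vs 88).
D9: worse on efficacy (86 vs 88).
D10: worse on efficacy (32 vs 88).
No option is at least as good as D4 on every objective and strictly better on one.

No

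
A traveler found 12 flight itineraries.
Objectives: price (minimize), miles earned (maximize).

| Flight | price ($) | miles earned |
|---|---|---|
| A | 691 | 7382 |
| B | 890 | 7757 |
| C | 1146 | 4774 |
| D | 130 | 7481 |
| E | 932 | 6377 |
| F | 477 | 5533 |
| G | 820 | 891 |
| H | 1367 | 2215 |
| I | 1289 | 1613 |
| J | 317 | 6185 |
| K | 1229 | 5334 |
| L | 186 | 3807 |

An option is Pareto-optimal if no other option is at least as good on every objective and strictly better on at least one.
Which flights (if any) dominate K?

A: price 691≤1229, miles earned 7382≥5334 — dominates K.
B: price 890≤1229, miles earned 7757≥5334 — dominates K.
D: price 130≤1229, miles earned 7481≥5334 — dominates K.
E: price 932≤1229, miles earned 6377≥5334 — dominates K.
F: price 477≤1229, miles earned 5533≥5334 — dominates K.
J: price 317≤1229, miles earned 6185≥5334 — dominates K.
Others (C, G, H, I, L) are each worse than K on at least one objective.

A, B, D, E, F, J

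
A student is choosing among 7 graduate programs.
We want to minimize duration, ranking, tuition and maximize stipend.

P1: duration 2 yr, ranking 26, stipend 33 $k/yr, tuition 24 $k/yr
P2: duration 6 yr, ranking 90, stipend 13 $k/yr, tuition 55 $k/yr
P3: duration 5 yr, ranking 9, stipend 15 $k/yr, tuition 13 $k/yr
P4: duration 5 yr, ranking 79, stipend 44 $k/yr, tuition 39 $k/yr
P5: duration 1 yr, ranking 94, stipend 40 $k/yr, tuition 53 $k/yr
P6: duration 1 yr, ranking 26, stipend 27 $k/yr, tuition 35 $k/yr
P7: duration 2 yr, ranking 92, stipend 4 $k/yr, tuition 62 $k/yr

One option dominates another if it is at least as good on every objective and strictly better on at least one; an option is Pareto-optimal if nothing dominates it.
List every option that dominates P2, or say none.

P1, P3, P4, P6

P1: duration 2≤6, ranking 26≤90, stipend 33≥13, tuition 24≤55 — dominates P2.
P3: duration 5≤6, ranking 9≤90, stipend 15≥13, tuition 13≤55 — dominates P2.
P4: duration 5≤6, ranking 79≤90, stipend 44≥13, tuition 39≤55 — dominates P2.
P6: duration 1≤6, ranking 26≤90, stipend 27≥13, tuition 35≤55 — dominates P2.
Others (P5, P7) are each worse than P2 on at least one objective.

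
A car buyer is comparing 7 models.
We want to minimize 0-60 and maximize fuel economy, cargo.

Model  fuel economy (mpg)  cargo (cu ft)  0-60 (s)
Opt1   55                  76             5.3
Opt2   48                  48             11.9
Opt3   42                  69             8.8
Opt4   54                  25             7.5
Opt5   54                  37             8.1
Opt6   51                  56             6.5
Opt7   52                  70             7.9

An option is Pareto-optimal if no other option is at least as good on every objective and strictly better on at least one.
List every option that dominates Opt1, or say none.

none

Opt2: worse on fuel economy (48 vs 55).
Opt3: worse on fuel economy (42 vs 55).
Opt4: worse on fuel economy (54 vs 55).
Opt5: worse on fuel economy (54 vs 55).
Opt6: worse on fuel economy (51 vs 55).
Opt7: worse on fuel economy (52 vs 55).
No option dominates Opt1.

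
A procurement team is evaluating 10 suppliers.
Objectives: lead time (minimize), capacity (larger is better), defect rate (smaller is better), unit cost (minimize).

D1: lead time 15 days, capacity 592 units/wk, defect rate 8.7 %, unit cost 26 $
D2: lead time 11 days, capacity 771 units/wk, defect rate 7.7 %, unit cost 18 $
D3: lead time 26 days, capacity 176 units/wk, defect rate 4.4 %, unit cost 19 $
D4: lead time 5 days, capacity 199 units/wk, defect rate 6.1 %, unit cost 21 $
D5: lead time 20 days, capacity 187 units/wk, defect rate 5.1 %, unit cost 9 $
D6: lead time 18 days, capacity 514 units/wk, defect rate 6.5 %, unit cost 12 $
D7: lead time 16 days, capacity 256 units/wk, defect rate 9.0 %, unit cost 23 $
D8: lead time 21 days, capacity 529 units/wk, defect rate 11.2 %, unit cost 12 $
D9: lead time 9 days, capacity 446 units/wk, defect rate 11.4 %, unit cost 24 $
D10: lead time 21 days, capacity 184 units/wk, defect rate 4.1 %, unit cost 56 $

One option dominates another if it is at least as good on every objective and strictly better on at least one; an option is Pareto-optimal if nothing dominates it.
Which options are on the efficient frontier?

D2, D3, D4, D5, D6, D8, D9, D10

D1: dominated by D2 (lead time 11≤15, capacity 771≥592, defect rate 7.7≤8.7, unit cost 18≤26).
D2: not dominated (best capacity).
D3: not dominated.
D4: not dominated (best lead time).
D5: not dominated (best unit cost).
D6: not dominated.
D7: dominated by D2 (lead time 11≤16, capacity 771≥256, defect rate 7.7≤9.0, unit cost 18≤23).
D8: not dominated.
D9: not dominated.
D10: not dominated (best defect rate).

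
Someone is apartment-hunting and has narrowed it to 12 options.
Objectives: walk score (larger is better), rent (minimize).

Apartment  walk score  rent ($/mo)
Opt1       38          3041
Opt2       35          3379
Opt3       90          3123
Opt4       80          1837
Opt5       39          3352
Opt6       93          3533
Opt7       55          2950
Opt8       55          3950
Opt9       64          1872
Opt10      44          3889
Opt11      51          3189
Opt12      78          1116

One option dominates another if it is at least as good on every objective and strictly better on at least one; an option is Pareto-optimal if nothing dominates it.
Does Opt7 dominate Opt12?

No

Opt7 vs Opt12: Opt7 is worse on walk score (55 vs 78), so it does not dominate Opt12.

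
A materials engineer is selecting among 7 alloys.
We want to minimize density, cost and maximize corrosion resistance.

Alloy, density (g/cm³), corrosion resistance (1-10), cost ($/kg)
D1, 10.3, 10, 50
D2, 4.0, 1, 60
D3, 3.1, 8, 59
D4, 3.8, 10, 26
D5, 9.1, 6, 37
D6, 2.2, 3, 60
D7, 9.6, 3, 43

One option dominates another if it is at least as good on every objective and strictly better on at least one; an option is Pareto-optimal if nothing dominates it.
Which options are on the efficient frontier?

D1: dominated by D4 (density 3.8≤10.3, corrosion resistance 10≥10, cost 26≤50).
D2: dominated by D3 (density 3.1≤4.0, corrosion resistance 8≥1, cost 59≤60).
D3: not dominated.
D4: not dominated (best cost).
D5: dominated by D4 (density 3.8≤9.1, corrosion resistance 10≥6, cost 26≤37).
D6: not dominated (best density).
D7: dominated by D4 (density 3.8≤9.6, corrosion resistance 10≥3, cost 26≤43).

D3, D4, D6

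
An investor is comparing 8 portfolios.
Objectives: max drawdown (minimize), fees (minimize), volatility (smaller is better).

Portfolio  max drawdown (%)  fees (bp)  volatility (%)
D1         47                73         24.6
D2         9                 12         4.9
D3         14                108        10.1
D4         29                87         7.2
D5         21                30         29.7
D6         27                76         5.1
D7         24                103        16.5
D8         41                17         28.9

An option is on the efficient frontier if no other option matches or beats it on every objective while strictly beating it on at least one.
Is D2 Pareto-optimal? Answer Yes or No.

D1: worse on max drawdown (47 vs 9).
D3: worse on max drawdown (14 vs 9).
D4: worse on max drawdown (29 vs 9).
D5: worse on max drawdown (21 vs 9).
D6: worse on max drawdown (27 vs 9).
D7: worse on max drawdown (24 vs 9).
D8: worse on max drawdown (41 vs 9).
No option is at least as good as D2 on every objective and strictly better on one.

Yes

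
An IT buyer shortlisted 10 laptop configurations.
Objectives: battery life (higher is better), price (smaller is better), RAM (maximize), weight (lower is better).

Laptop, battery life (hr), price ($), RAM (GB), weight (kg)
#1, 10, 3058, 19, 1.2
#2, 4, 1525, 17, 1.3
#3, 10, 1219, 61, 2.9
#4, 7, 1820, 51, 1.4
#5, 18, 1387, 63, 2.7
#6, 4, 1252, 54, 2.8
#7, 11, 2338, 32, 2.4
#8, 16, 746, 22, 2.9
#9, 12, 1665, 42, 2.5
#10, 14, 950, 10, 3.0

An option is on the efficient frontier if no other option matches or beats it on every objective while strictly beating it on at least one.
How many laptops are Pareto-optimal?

#1: not dominated (best weight).
#2: not dominated.
#3: not dominated.
#4: not dominated.
#5: not dominated (best battery life).
#6: not dominated.
#7: not dominated.
#8: not dominated (best price).
#9: not dominated.
#10: dominated by #8 (battery life 16≥14, price 746≤950, RAM 22≥10, weight 2.9≤3.0).
Pareto-optimal: #1, #2, #3, #4, #5, #6, #7, #8, #9 → 9.

9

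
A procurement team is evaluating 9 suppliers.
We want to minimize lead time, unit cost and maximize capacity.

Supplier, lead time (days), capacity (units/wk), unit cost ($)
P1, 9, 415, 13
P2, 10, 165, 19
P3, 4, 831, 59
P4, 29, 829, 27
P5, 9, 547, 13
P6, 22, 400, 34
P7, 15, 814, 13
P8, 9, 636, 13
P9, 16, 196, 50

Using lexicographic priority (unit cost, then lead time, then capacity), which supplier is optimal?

First minimize unit cost: best is 13, kept {P1, P5, P7, P8}.
Then minimize lead time: best is 9, kept {P1, P5, P8}.
Then maximize capacity: best is 636, kept {P8}.

P8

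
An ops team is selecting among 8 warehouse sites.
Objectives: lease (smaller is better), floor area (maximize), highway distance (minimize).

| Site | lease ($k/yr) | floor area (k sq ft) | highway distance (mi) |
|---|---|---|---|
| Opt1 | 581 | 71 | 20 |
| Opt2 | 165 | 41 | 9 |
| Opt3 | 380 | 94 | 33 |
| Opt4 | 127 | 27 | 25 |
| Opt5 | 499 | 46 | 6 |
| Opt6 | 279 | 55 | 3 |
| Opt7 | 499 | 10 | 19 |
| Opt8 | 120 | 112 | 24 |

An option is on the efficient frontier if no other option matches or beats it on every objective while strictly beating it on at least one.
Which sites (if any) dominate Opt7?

Opt2: lease 165≤499, floor area 41≥10, highway distance 9≤19 — dominates Opt7.
Opt5: lease 499≤499, floor area 46≥10, highway distance 6≤19 — dominates Opt7.
Opt6: lease 279≤499, floor area 55≥10, highway distance 3≤19 — dominates Opt7.
Others (Opt1, Opt3, Opt4, Opt8) are each worse than Opt7 on at least one objective.

Opt2, Opt5, Opt6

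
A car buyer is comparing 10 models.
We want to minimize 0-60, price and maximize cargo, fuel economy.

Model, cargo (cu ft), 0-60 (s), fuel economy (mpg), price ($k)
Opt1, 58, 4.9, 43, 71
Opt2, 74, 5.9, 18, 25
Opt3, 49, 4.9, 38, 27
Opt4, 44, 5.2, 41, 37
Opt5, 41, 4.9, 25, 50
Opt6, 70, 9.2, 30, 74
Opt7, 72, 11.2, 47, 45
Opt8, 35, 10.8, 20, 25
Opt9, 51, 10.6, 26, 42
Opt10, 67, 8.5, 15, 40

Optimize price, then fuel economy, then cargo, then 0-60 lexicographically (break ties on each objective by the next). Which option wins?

Opt8

First minimize price: best is 25, kept {Opt2, Opt8}.
Then maximize fuel economy: best is 20, kept {Opt8}.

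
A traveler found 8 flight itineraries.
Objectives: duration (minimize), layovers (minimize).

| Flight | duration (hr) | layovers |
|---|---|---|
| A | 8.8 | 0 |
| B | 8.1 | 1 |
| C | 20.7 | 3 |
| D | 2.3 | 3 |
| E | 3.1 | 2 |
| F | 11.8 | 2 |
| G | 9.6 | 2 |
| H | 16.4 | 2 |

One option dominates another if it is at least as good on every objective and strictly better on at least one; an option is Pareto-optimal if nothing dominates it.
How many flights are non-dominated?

4

A: not dominated (best layovers).
B: not dominated.
C: dominated by A (duration 8.8≤20.7, layovers 0≤3).
D: not dominated (best duration).
E: not dominated.
F: dominated by A (duration 8.8≤11.8, layovers 0≤2).
G: dominated by A (duration 8.8≤9.6, layovers 0≤2).
H: dominated by A (duration 8.8≤16.4, layovers 0≤2).
Pareto-optimal: A, B, D, E → 4.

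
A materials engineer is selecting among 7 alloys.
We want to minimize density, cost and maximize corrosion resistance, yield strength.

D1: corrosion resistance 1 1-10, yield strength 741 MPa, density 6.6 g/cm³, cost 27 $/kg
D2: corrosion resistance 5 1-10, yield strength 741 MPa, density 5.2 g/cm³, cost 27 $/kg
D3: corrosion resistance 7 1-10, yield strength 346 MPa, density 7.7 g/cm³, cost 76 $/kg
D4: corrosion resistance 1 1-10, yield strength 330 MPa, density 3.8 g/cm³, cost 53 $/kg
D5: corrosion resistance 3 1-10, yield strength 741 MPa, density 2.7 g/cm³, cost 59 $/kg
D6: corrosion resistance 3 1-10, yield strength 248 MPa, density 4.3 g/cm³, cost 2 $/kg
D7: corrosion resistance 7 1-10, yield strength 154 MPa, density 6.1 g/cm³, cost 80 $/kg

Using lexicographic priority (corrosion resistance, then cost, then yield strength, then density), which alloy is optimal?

First maximize corrosion resistance: best is 7, kept {D3, D7}.
Then minimize cost: best is 76, kept {D3}.

D3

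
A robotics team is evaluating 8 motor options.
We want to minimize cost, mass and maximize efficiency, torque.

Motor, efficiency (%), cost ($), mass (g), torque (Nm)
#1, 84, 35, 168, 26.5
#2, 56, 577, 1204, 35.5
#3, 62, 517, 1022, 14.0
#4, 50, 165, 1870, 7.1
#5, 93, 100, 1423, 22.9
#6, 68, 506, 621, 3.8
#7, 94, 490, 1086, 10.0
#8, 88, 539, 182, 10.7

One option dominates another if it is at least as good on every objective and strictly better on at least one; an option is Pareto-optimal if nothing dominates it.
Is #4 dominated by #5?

Yes

#5 vs #4: efficiency 93≥50, cost 100≤165, mass 1423≤1870, torque 22.9≥7.1 — #5 is at least as good on every objective with at least one strict improvement.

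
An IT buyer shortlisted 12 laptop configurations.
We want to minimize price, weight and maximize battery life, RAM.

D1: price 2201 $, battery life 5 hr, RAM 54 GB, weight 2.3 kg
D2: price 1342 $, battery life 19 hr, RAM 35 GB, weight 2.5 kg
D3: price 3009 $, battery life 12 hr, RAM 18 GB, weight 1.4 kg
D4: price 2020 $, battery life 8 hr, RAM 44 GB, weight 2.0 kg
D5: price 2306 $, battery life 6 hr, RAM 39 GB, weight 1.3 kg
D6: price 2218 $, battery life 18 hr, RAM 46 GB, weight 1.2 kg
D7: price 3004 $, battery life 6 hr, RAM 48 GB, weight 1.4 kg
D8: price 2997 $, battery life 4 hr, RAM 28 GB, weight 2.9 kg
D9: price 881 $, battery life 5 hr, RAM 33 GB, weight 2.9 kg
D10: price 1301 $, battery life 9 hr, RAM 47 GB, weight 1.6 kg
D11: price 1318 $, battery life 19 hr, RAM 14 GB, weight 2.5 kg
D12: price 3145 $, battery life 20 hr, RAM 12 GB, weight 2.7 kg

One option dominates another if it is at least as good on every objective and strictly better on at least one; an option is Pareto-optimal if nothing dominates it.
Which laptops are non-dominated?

D1, D2, D6, D7, D9, D10, D11, D12

D1: not dominated (best RAM).
D2: not dominated.
D3: dominated by D6 (price 2218≤3009, battery life 18≥12, RAM 46≥18, weight 1.2≤1.4).
D4: dominated by D10 (price 1301≤2020, battery life 9≥8, RAM 47≥44, weight 1.6≤2.0).
D5: dominated by D6 (price 2218≤2306, battery life 18≥6, RAM 46≥39, weight 1.2≤1.3).
D6: not dominated (best weight).
D7: not dominated.
D8: dominated by D1 (price 2201≤2997, battery life 5≥4, RAM 54≥28, weight 2.3≤2.9).
D9: not dominated (best price).
D10: not dominated.
D11: not dominated.
D12: not dominated (best battery life).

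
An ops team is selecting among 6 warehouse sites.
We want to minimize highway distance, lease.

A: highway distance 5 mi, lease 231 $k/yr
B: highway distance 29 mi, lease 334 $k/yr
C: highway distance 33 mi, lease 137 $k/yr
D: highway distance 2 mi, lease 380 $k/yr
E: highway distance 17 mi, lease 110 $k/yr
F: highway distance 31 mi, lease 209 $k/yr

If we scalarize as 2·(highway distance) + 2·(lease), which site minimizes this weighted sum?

A: 2·5 + 2·231 = 472
B: 2·29 + 2·334 = 726
C: 2·33 + 2·137 = 340
D: 2·2 + 2·380 = 764
E: 2·17 + 2·110 = 254
F: 2·31 + 2·209 = 480
Lowest: E at 254.

E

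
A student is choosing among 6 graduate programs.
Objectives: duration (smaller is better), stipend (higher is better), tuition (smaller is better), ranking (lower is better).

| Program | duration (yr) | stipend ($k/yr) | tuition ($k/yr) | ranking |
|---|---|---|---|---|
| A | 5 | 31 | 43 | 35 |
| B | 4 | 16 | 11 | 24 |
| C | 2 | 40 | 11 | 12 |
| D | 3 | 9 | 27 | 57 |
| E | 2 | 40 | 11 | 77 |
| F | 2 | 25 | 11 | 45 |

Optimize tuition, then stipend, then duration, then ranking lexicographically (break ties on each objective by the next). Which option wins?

C

First minimize tuition: best is 11, kept {B, C, E, F}.
Then maximize stipend: best is 40, kept {C, E}.
Then minimize duration: best is 2, kept {C, E}.
Then minimize ranking: best is 12, kept {C}.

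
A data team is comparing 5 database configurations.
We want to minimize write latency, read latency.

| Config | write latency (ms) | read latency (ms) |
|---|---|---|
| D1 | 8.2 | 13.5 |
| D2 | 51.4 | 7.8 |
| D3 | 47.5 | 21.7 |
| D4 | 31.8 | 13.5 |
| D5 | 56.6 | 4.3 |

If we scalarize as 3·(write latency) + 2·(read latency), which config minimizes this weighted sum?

D1: 3·8.2 + 2·13.5 = 51.6
D2: 3·51.4 + 2·7.8 = 169.8
D3: 3·47.5 + 2·21.7 = 185.9
D4: 3·31.8 + 2·13.5 = 122.4
D5: 3·56.6 + 2·4.3 = 178.4
Lowest: D1 at 51.6.

D1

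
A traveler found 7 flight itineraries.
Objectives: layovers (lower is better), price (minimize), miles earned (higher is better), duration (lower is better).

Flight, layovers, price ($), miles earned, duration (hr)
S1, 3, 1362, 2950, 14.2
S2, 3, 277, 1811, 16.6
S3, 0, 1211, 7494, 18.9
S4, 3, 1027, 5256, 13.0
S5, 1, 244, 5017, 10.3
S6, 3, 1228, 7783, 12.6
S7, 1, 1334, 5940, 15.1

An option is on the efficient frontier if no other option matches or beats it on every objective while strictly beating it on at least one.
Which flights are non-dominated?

S3, S4, S5, S6, S7

S1: dominated by S4 (layovers 3≤3, price 1027≤1362, miles earned 5256≥2950, duration 13.0≤14.2).
S2: dominated by S5 (layovers 1≤3, price 244≤277, miles earned 5017≥1811, duration 10.3≤16.6).
S3: not dominated (best layovers).
S4: not dominated.
S5: not dominated (best price).
S6: not dominated (best miles earned).
S7: not dominated.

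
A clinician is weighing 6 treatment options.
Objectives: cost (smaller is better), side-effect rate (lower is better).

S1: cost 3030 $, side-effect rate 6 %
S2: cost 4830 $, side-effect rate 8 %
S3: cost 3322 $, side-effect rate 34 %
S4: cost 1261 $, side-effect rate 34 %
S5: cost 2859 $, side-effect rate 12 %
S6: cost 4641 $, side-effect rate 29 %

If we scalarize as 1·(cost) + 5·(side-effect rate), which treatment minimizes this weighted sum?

S4

S1: 1·3030 + 5·6 = 3060
S2: 1·4830 + 5·8 = 4870
S3: 1·3322 + 5·34 = 3492
S4: 1·1261 + 5·34 = 1431
S5: 1·2859 + 5·12 = 2919
S6: 1·4641 + 5·29 = 4786
Lowest: S4 at 1431.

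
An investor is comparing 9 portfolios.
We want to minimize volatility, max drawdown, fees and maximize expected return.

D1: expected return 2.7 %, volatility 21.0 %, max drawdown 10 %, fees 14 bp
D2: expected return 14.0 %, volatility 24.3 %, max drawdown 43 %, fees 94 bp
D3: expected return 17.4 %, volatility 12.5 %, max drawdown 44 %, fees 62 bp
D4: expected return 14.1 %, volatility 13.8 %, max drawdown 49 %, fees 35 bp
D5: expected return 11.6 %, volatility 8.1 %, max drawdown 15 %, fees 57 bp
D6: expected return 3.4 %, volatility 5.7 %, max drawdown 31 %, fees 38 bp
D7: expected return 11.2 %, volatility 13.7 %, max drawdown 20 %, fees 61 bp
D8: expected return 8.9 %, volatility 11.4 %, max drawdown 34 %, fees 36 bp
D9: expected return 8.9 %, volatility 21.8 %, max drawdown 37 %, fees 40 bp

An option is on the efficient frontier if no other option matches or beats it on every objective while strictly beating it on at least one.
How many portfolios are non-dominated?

7

D1: not dominated (best max drawdown).
D2: not dominated.
D3: not dominated (best expected return).
D4: not dominated.
D5: not dominated.
D6: not dominated (best volatility).
D7: dominated by D5 (expected return 11.6≥11.2, volatility 8.1≤13.7, max drawdown 15≤20, fees 57≤61).
D8: not dominated.
D9: dominated by D8 (expected return 8.9≥8.9, volatility 11.4≤21.8, max drawdown 34≤37, fees 36≤40).
Pareto-optimal: D1, D2, D3, D4, D5, D6, D8 → 7.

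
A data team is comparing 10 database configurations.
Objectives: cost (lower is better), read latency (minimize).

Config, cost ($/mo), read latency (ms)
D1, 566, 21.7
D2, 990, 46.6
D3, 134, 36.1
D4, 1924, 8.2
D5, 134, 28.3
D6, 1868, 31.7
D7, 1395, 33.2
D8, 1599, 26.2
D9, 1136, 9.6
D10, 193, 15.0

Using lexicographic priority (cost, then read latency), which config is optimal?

D5

First minimize cost: best is 134, kept {D3, D5}.
Then minimize read latency: best is 28.3, kept {D5}.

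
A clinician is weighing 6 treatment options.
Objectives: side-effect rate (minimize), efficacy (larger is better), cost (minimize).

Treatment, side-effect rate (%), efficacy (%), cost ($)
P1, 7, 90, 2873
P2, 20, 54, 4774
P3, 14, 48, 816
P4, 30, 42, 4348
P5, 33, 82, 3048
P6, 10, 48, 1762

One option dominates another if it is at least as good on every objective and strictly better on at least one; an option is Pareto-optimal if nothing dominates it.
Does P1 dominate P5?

Yes

P1 vs P5: side-effect rate 7≤33, efficacy 90≥82, cost 2873≤3048 — P1 is at least as good on every objective with at least one strict improvement.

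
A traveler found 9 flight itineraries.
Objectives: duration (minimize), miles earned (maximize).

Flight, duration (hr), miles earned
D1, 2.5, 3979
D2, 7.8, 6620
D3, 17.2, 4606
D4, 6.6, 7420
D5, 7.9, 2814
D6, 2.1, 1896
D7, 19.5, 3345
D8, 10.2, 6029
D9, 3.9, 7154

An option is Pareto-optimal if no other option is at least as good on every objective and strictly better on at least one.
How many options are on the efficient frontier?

D1: not dominated.
D2: dominated by D4 (duration 6.6≤7.8, miles earned 7420≥6620).
D3: dominated by D2 (duration 7.8≤17.2, miles earned 6620≥4606).
D4: not dominated (best miles earned).
D5: dominated by D1 (duration 2.5≤7.9, miles earned 3979≥2814).
D6: not dominated (best duration).
D7: dominated by D1 (duration 2.5≤19.5, miles earned 3979≥3345).
D8: dominated by D2 (duration 7.8≤10.2, miles earned 6620≥6029).
D9: not dominated.
Pareto-optimal: D1, D4, D6, D9 → 4.

4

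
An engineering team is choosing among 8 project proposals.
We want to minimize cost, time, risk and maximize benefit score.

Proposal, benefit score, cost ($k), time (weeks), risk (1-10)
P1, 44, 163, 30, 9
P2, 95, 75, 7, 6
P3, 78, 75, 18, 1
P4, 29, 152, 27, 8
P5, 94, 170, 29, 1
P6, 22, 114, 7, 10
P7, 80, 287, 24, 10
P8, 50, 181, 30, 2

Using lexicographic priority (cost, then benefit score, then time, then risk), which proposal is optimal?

P2

First minimize cost: best is 75, kept {P2, P3}.
Then maximize benefit score: best is 95, kept {P2}.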